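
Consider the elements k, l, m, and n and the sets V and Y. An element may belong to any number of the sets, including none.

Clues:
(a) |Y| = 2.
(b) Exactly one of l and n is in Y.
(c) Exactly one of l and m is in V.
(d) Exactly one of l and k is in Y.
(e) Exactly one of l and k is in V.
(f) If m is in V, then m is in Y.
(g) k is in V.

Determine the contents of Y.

Y = {l, m}

From (g): k ∈ V.
(e) (exactly one): l ∉ V.
(c) (exactly one): m ∈ V.
(f): m ∈ Y.
Suppose k ∈ Y: no assignment then satisfies all the clues, so k ∉ Y.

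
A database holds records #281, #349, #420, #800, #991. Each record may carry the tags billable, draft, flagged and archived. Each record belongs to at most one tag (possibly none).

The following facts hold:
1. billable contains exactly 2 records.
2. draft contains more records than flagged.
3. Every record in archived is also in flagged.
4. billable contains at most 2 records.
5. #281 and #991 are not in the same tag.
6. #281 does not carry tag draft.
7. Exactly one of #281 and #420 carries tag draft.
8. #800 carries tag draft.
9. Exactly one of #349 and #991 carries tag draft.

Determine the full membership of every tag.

billable = {#281, #349}; draft = {#420, #800, #991}; flagged = {}; archived = {}

From (6): #281 ∉ draft.
From (8): #800 ∈ draft.
(7) (exactly one): #420 ∈ draft.
Suppose #281 ∉ billable: no assignment then satisfies all the clues, so #281 ∈ billable.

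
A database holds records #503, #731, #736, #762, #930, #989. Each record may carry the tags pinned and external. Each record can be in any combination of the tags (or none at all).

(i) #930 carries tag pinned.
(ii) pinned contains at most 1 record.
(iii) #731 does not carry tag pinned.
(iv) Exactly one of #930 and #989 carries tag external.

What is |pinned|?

1

From (i): #930 ∈ pinned.
From (iii): #731 ∉ pinned.
(ii): pinned already has 1, so the rest are out.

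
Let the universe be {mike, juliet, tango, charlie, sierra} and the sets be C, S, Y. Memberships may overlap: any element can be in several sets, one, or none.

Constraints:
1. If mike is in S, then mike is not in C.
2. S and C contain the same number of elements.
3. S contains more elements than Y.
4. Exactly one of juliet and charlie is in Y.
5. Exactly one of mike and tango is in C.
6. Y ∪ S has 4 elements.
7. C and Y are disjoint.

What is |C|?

3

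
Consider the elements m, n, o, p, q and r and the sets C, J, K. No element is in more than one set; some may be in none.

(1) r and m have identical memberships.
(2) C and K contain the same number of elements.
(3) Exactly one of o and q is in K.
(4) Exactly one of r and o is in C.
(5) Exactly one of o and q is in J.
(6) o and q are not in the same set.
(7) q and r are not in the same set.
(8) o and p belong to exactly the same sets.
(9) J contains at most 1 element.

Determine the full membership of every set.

C = {m, r}; J = {q}; K = {o, p}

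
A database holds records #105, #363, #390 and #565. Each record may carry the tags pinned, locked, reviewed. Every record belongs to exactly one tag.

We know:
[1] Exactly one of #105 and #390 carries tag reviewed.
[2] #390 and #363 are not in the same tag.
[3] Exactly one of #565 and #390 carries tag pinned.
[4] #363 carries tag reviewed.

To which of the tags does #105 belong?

From (4): #363 ∈ reviewed.
(2): #390 ∉ reviewed.
(1) (exactly one): #105 ∈ reviewed.

#105: reviewed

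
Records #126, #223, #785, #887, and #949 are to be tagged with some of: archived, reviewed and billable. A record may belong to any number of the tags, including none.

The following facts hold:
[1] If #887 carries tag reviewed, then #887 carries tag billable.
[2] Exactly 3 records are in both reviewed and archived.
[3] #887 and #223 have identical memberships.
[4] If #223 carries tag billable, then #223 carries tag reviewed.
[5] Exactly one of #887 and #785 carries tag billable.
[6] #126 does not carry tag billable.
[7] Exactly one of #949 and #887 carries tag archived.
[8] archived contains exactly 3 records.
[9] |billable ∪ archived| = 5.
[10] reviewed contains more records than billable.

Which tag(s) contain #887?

#887: billable, reviewed

From (6): #126 ∉ billable.
Suppose #887 ∈ archived: no assignment then satisfies all the clues, so #887 ∉ archived.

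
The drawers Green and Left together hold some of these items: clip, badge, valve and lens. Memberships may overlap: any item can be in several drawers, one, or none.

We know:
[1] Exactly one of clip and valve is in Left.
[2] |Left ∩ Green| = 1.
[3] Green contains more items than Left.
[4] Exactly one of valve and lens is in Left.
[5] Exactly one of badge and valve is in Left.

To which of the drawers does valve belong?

valve: Green, Left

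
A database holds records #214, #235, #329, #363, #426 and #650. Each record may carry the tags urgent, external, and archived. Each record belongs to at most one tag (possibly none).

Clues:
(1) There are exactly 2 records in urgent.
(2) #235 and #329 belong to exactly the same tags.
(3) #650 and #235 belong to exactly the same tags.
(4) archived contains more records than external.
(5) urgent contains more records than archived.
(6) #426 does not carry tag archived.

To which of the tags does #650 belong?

#650: none

From (6): #426 ∉ archived.
Suppose #650 ∈ urgent: no assignment then satisfies all the clues, so #650 ∉ urgent.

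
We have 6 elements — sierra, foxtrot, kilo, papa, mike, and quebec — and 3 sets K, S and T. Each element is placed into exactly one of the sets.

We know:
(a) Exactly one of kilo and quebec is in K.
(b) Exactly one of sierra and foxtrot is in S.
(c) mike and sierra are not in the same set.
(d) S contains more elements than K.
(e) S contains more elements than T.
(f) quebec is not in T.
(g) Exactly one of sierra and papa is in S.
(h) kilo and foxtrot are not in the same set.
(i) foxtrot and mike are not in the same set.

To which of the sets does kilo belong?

kilo: K

From (f): quebec ∉ T.
Suppose kilo ∉ K: no assignment then satisfies all the clues, so kilo ∈ K.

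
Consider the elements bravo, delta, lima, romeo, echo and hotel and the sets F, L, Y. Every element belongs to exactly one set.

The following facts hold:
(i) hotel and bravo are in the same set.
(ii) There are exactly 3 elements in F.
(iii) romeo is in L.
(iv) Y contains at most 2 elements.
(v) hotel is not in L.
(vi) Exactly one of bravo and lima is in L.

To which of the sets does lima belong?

lima: L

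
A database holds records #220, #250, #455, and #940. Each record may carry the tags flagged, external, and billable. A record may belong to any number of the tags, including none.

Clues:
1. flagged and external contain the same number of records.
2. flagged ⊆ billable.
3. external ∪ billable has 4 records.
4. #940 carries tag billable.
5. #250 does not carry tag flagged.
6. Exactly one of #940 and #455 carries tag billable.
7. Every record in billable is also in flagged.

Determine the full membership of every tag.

From (4): #940 ∈ billable.
From (5): #250 ∉ flagged.
(6) (exactly one): #455 ∉ billable.
(7) contrapositive: #250 ∉ billable.
(7) with #940 ∈ billable: #940 ∈ flagged.
(2) contrapositive: #455 ∉ flagged.
Suppose #220 ∉ flagged: no assignment then satisfies all the clues, so #220 ∈ flagged.

flagged = {#220, #940}; external = {#250, #455}; billable = {#220, #940}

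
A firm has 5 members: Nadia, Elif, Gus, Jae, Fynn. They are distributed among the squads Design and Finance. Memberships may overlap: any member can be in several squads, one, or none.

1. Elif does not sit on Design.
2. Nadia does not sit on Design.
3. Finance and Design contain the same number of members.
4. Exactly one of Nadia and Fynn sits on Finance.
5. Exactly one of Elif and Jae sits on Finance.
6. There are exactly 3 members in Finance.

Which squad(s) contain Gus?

Gus: Design, Finance

From (1): Elif ∉ Design.
From (2): Nadia ∉ Design.
Suppose Gus ∉ Design: no assignment then satisfies all the clues, so Gus ∈ Design.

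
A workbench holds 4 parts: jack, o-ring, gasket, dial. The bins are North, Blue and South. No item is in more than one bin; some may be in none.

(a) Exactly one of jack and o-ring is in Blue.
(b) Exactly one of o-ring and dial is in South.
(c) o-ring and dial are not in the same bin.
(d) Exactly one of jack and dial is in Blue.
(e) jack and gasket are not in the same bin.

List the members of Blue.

Blue = {jack}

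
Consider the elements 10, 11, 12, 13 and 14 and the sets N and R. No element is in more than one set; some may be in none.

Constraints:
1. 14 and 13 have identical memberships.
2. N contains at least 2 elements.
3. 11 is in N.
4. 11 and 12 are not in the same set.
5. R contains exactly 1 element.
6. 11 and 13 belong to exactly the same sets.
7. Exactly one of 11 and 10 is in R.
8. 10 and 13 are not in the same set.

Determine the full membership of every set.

From (3): 11 ∈ N.
(4): 12 ∉ N.
(6): 13 matches 11: 13 ∈ N.
(7) (exactly one): 10 ∈ R.
(1): 14 matches 13: 14 ∈ N.
(5): R already has 1, so the rest are out.

N = {11, 13, 14}; R = {10}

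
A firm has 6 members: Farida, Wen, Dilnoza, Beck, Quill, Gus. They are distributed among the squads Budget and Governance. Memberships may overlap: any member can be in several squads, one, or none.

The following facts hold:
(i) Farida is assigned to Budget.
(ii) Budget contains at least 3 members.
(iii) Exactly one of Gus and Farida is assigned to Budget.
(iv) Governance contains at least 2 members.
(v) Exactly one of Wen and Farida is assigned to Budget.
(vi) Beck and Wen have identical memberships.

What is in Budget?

Budget = {Dilnoza, Farida, Quill}

From (i): Farida ∈ Budget.
(iii) (exactly one): Gus ∉ Budget.
(v) (exactly one): Wen ∉ Budget.
(vi): Beck matches Wen: Beck ∉ Budget.
(ii): only 3 candidates remain for Budget, so all are in.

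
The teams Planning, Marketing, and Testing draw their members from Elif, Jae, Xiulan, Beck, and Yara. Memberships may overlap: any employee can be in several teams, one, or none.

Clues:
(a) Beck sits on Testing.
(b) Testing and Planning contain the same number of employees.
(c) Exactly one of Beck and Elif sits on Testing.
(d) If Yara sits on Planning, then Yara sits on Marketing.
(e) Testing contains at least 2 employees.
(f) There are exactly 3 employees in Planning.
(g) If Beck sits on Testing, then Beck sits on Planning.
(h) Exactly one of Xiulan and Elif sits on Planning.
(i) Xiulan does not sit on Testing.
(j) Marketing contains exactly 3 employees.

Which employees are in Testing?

Testing = {Beck, Jae, Yara}

From (a): Beck ∈ Testing.
From (i): Xiulan ∉ Testing.
(c) (exactly one): Elif ∉ Testing.
(g): Beck ∈ Planning.
Suppose Jae ∉ Testing: no assignment then satisfies all the clues, so Jae ∈ Testing.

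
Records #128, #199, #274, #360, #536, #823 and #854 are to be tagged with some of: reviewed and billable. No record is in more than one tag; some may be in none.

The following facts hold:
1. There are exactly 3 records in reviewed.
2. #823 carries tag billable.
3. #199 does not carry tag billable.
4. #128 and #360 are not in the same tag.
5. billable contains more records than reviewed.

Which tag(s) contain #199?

From (2): #823 ∈ billable.
From (3): #199 ∉ billable.
Suppose #199 ∉ reviewed: no assignment then satisfies all the clues, so #199 ∈ reviewed.

#199: reviewed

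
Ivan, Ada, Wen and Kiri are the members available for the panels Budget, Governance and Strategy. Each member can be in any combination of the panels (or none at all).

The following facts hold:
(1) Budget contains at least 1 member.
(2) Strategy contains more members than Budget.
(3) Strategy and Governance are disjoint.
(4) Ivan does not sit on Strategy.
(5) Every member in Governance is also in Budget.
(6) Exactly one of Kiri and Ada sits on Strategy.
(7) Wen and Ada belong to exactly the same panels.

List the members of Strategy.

Strategy = {Ada, Wen}

From (4): Ivan ∉ Strategy.
Suppose Ada ∉ Strategy: no assignment then satisfies all the clues, so Ada ∈ Strategy.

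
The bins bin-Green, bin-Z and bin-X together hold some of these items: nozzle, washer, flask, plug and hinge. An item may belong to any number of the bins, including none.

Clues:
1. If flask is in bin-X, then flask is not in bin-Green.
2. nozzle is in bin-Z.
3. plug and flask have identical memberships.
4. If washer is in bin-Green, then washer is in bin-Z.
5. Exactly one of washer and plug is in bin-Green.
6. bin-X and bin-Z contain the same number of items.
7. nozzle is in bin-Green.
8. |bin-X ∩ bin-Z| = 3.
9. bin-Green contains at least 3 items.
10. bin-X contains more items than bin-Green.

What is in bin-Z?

bin-Z = {flask, nozzle, plug, washer}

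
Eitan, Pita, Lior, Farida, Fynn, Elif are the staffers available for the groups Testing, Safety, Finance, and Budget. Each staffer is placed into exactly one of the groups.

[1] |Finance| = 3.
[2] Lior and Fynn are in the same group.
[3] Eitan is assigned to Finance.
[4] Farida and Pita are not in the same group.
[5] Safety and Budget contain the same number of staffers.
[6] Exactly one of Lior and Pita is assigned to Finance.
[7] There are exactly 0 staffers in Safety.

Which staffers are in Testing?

Testing = {Farida, Fynn, Lior}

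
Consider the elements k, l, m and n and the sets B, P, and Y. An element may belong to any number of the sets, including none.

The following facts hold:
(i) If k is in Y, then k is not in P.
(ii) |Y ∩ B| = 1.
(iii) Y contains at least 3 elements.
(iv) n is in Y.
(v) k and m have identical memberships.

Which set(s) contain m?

m: Y

From (iv): n ∈ Y.
Suppose m ∈ B: no assignment then satisfies all the clues, so m ∉ B.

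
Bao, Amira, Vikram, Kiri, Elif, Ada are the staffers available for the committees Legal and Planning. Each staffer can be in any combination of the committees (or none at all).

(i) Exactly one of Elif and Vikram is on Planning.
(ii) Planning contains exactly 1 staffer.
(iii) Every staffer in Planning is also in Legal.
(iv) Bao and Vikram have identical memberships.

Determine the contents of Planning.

Planning = {Elif}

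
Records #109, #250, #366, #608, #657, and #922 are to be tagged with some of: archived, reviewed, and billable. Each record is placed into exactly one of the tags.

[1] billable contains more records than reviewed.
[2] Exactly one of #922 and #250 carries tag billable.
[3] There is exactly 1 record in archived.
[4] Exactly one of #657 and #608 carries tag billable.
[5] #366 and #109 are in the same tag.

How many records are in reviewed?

1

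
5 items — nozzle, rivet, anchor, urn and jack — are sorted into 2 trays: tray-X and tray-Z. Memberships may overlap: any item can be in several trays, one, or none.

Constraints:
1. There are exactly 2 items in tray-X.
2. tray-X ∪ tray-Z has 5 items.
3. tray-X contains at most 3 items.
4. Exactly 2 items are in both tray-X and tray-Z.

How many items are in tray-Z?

5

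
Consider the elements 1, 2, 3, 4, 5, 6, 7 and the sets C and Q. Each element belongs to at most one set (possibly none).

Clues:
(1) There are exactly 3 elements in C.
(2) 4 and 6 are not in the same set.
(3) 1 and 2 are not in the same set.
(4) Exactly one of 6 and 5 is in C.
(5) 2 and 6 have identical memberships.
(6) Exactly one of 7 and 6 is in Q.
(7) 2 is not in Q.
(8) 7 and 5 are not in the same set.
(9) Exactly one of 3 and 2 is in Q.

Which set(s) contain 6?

From (7): 2 ∉ Q.
(5): 6 matches 2: 6 ∉ Q.
(6) (exactly one): 7 ∈ Q.
(8): 5 ∉ Q.
(9) (exactly one): 3 ∈ Q.
Suppose 6 ∈ C: no assignment then satisfies all the clues, so 6 ∉ C.

6: none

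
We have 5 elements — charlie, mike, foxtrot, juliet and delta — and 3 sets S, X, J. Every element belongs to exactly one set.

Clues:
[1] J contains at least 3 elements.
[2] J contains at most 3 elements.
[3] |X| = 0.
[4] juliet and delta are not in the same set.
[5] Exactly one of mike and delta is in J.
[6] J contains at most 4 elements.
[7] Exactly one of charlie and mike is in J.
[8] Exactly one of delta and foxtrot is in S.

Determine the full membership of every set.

S = {charlie, delta}; X = {}; J = {foxtrot, juliet, mike}

(3): X already has 0, so the rest are out.
Suppose charlie ∉ S: no assignment then satisfies all the clues, so charlie ∈ S.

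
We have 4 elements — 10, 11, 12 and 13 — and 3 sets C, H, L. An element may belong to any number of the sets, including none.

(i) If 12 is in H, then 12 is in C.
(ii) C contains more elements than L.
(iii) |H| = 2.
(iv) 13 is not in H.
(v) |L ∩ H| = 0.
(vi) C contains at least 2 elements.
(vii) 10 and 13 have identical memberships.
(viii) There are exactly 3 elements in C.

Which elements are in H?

H = {11, 12}

From (iv): 13 ∉ H.
(vii): 10 matches 13: 10 ∉ H.
(iii): only 2 candidates remain for H, so all are in.
(i): 12 ∈ C.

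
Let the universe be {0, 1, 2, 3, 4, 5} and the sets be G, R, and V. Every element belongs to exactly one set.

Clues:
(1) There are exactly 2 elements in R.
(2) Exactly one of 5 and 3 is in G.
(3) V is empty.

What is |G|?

4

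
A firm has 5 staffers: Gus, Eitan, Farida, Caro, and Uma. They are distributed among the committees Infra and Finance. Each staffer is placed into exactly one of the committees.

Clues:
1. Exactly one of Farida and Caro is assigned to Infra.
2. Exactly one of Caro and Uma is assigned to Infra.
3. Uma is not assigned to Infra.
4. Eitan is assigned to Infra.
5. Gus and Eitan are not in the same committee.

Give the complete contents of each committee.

From (3): Uma ∉ Infra.
From (4): Eitan ∈ Infra.
(2) (exactly one): Caro ∈ Infra.
(5): Gus ∉ Infra.
Only one committee left: Gus ∈ Finance.
Only one committee left: Uma ∈ Finance.
(1) (exactly one): Farida ∉ Infra.
Only one committee left: Farida ∈ Finance.

Infra = {Caro, Eitan}; Finance = {Farida, Gus, Uma}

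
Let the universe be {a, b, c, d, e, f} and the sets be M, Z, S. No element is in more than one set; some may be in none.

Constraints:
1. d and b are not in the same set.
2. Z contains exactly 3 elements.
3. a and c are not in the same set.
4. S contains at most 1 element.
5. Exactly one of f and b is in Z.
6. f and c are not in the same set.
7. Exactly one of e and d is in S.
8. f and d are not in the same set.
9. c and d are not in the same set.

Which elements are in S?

S = {d}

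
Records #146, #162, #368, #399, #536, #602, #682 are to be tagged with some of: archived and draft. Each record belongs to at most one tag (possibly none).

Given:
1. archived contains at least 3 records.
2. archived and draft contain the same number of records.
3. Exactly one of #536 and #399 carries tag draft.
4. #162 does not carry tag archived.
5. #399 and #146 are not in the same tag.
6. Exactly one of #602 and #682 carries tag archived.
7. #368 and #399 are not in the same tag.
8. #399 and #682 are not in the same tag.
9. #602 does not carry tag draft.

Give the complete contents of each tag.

archived = {#146, #368, #602}; draft = {#162, #536, #682}

From (4): #162 ∉ archived.
From (9): #602 ∉ draft.
Suppose #146 ∉ archived: no assignment then satisfies all the clues, so #146 ∈ archived.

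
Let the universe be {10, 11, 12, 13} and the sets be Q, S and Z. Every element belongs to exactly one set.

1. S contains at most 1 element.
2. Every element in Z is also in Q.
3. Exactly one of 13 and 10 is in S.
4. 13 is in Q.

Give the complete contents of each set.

From (4): 13 ∈ Q.
(3) (exactly one): 10 ∈ S.
(1): S already has 1, so the rest are out.
Suppose 11 ∉ Q: no assignment then satisfies all the clues, so 11 ∈ Q.

Q = {11, 12, 13}; S = {10}; Z = {}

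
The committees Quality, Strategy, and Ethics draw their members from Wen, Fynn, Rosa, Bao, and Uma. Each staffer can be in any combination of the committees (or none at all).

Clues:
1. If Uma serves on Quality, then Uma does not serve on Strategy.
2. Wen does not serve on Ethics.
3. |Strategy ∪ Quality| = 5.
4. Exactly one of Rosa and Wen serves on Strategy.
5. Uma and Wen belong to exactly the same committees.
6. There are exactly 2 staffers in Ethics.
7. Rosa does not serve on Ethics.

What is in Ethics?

From (2): Wen ∉ Ethics.
From (7): Rosa ∉ Ethics.
(5): Uma matches Wen: Uma ∉ Ethics.
(6): only 2 candidates remain for Ethics, so all are in.

Ethics = {Bao, Fynn}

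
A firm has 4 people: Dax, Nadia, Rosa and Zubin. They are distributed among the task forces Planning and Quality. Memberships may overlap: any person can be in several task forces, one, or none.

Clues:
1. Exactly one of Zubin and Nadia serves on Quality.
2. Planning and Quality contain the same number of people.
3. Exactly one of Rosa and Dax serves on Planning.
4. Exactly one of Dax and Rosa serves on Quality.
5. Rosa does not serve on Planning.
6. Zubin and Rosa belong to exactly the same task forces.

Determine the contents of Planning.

From (5): Rosa ∉ Planning.
(3) (exactly one): Dax ∈ Planning.
(6): Zubin matches Rosa: Zubin ∉ Planning.
Suppose Nadia ∉ Planning: no assignment then satisfies all the clues, so Nadia ∈ Planning.

Planning = {Dax, Nadia}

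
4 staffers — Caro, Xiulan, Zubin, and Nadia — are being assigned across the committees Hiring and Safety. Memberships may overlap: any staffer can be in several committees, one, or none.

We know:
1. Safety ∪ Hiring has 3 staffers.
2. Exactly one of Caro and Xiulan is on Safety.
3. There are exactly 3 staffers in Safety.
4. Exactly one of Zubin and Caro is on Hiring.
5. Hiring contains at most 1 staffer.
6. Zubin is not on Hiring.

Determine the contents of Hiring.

Hiring = {Caro}

From (6): Zubin ∉ Hiring.
(4) (exactly one): Caro ∈ Hiring.
(5): Hiring already has 1, so the rest are out.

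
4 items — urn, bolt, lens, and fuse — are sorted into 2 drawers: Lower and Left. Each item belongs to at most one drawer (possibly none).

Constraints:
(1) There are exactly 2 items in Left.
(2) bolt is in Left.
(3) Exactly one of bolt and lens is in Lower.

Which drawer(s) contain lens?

lens: Lower

From (2): bolt ∈ Left.
(3) (exactly one): lens ∈ Lower.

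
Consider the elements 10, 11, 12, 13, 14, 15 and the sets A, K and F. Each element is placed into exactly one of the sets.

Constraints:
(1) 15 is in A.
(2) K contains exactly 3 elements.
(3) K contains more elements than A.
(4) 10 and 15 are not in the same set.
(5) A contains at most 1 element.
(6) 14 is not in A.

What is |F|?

2

From (1): 15 ∈ A.
From (6): 14 ∉ A.
(4): 10 ∉ A.
(5): A already has 1, so the rest are out.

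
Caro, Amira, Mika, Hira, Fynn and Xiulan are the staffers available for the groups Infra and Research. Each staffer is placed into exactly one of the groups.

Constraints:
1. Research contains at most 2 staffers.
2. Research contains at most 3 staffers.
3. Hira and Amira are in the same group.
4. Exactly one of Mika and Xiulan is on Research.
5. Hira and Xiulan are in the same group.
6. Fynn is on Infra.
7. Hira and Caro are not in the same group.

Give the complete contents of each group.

Infra = {Amira, Fynn, Hira, Xiulan}; Research = {Caro, Mika}

From (6): Fynn ∈ Infra.
Suppose Caro ∈ Infra: no assignment then satisfies all the clues, so Caro ∉ Infra.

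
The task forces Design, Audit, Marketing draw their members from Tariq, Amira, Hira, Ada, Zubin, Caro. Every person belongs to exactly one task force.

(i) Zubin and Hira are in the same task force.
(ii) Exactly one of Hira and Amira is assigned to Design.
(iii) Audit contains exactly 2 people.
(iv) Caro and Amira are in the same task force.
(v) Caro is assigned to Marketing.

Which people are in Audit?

Audit = {Ada, Tariq}

From (v): Caro ∈ Marketing.
(iv): Amira matches Caro: Amira ∉ Design.
(iv): Amira matches Caro: Amira ∉ Audit.
(iv): Amira matches Caro: Amira ∈ Marketing.
(ii) (exactly one): Hira ∈ Design.
(i): Zubin matches Hira: Zubin ∈ Design.
(iii): only 2 candidates remain for Audit, so all are in.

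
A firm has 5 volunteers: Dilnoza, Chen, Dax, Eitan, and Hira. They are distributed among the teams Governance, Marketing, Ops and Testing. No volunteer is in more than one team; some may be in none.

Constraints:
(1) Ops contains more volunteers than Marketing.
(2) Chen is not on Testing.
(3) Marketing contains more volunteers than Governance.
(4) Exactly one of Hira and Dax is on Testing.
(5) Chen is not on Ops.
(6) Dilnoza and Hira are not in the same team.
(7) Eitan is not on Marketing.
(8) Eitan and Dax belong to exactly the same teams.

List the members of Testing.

Testing = {Hira}

From (2): Chen ∉ Testing.
From (5): Chen ∉ Ops.
From (7): Eitan ∉ Marketing.
(8): Dax matches Eitan: Dax ∉ Marketing.
Suppose Dilnoza ∈ Testing: no assignment then satisfies all the clues, so Dilnoza ∉ Testing.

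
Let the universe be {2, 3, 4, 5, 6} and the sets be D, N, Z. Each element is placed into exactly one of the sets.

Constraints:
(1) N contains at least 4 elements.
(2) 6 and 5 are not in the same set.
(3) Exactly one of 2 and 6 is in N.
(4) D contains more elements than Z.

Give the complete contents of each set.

D = {6}; N = {2, 3, 4, 5}; Z = {}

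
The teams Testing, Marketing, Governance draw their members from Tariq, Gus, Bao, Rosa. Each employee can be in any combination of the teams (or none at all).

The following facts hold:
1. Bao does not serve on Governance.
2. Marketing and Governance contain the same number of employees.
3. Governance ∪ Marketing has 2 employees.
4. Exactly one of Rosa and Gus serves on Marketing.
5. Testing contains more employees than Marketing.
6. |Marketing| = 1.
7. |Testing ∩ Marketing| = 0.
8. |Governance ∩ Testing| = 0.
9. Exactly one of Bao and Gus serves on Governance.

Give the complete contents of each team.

Testing = {Bao, Tariq}; Marketing = {Rosa}; Governance = {Gus}

From (1): Bao ∉ Governance.
(9) (exactly one): Gus ∈ Governance.
Suppose Tariq ∉ Testing: no assignment then satisfies all the clues, so Tariq ∈ Testing.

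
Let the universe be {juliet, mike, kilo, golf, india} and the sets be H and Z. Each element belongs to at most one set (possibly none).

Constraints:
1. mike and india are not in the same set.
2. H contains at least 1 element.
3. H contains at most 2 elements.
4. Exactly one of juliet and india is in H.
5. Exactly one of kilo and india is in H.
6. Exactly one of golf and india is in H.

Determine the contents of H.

H = {india}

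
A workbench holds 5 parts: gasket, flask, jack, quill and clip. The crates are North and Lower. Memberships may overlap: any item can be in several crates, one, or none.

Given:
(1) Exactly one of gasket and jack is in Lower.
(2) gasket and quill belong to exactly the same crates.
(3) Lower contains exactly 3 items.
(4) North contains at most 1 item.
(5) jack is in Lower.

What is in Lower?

Lower = {clip, flask, jack}

From (5): jack ∈ Lower.
(1) (exactly one): gasket ∉ Lower.
(2): quill matches gasket: quill ∉ Lower.
(3): only 3 candidates remain for Lower, so all are in.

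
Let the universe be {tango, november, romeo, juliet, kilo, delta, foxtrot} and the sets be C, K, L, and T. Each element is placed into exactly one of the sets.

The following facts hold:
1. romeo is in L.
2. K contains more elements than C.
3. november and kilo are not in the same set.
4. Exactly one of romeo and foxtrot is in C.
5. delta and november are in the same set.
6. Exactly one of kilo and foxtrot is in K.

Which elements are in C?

C = {foxtrot}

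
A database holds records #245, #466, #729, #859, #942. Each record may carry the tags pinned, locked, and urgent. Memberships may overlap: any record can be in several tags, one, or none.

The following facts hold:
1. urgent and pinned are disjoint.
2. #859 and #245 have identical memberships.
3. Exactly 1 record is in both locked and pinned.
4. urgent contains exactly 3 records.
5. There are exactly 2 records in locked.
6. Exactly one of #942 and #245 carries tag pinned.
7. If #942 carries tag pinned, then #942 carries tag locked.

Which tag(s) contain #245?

#245: urgent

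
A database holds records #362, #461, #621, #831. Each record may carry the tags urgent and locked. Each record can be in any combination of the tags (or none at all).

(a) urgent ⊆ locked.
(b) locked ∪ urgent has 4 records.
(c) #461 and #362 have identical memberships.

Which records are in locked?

locked = {#362, #461, #621, #831}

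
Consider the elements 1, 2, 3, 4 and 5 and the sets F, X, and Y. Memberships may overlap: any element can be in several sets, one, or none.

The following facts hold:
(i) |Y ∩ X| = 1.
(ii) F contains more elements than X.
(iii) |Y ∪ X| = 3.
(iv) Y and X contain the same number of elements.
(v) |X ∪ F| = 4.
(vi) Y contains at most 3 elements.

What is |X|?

2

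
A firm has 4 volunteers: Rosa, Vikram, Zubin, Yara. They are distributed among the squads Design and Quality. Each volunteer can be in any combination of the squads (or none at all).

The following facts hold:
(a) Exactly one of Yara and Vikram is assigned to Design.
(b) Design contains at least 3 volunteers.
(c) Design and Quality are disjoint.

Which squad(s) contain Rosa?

Rosa: Design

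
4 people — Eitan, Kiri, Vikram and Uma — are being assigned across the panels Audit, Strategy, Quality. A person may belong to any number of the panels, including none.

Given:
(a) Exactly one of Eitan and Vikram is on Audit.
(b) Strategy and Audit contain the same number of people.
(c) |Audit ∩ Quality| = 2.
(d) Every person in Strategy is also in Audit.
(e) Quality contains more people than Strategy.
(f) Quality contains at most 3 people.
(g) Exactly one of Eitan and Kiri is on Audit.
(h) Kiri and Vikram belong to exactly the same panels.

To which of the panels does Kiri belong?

Kiri: Audit, Quality, Strategy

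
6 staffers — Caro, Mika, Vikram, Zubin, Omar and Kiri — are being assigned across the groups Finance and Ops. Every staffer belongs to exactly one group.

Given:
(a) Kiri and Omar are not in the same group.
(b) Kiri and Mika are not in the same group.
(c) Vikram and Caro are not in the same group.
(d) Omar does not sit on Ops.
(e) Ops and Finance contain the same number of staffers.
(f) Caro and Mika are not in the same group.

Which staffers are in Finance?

Finance = {Mika, Omar, Vikram}

From (d): Omar ∉ Ops.
Only one group left: Omar ∈ Finance.
(a): Kiri ∉ Finance.
Only one group left: Kiri ∈ Ops.
(b): Mika ∉ Ops.
Only one group left: Mika ∈ Finance.
(f): Caro ∉ Finance.
Only one group left: Caro ∈ Ops.
(c): Vikram ∉ Ops.
Only one group left: Vikram ∈ Finance.
Suppose Zubin ∈ Finance: no assignment then satisfies all the clues, so Zubin ∉ Finance.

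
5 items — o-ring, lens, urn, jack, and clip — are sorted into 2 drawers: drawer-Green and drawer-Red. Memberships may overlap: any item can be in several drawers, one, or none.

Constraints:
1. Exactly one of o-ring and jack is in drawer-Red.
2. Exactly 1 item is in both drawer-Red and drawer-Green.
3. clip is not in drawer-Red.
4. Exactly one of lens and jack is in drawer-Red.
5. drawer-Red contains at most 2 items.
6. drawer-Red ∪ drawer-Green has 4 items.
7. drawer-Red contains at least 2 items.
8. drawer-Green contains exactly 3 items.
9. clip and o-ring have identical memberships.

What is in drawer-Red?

drawer-Red = {jack, urn}

From (3): clip ∉ drawer-Red.
(9): o-ring matches clip: o-ring ∉ drawer-Red.
(1) (exactly one): jack ∈ drawer-Red.
(4) (exactly one): lens ∉ drawer-Red.
(7): only 2 candidates remain for drawer-Red, so all are in.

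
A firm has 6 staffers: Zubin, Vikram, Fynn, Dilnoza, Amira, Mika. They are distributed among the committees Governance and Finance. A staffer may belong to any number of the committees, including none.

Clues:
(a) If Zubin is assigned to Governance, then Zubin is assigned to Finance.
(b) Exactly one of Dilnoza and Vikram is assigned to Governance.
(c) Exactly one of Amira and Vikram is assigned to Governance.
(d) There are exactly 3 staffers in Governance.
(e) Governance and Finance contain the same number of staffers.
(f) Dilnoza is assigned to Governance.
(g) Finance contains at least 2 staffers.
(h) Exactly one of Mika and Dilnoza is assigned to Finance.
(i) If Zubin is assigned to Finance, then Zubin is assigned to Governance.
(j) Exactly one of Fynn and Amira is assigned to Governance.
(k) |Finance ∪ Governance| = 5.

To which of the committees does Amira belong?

Amira: Governance

From (f): Dilnoza ∈ Governance.
(b) (exactly one): Vikram ∉ Governance.
(c) (exactly one): Amira ∈ Governance.
(j) (exactly one): Fynn ∉ Governance.
Suppose Amira ∈ Finance: no assignment then satisfies all the clues, so Amira ∉ Finance.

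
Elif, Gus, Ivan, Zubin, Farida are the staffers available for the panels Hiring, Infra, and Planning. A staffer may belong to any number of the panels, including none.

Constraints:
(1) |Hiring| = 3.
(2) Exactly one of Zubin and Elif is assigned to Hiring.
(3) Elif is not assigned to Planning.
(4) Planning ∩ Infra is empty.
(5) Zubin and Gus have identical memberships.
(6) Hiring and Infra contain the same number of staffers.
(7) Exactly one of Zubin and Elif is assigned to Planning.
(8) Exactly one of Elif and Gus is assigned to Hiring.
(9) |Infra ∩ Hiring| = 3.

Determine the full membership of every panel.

Hiring = {Elif, Farida, Ivan}; Infra = {Elif, Farida, Ivan}; Planning = {Gus, Zubin}

From (3): Elif ∉ Planning.
(7) (exactly one): Zubin ∈ Planning.
(4) (disjoint): Zubin ∉ Infra.
(5): Gus matches Zubin: Gus ∉ Infra.
(5): Gus matches Zubin: Gus ∈ Planning.
Suppose Elif ∉ Hiring: no assignment then satisfies all the clues, so Elif ∈ Hiring.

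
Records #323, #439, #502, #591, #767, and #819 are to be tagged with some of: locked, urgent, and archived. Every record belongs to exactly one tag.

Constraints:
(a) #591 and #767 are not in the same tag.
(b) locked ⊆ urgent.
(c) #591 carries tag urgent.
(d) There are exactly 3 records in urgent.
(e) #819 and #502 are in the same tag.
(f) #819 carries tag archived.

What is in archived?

From (c): #591 ∈ urgent.
From (f): #819 ∈ archived.
(a): #767 ∉ urgent.
(b) contrapositive: #767 ∉ locked.
(e): #502 matches #819: #502 ∉ locked.
(e): #502 matches #819: #502 ∉ urgent.
(e): #502 matches #819: #502 ∈ archived.
Only one tag left: #767 ∈ archived.
(d): only 3 candidates remain for urgent, so all are in.

archived = {#502, #767, #819}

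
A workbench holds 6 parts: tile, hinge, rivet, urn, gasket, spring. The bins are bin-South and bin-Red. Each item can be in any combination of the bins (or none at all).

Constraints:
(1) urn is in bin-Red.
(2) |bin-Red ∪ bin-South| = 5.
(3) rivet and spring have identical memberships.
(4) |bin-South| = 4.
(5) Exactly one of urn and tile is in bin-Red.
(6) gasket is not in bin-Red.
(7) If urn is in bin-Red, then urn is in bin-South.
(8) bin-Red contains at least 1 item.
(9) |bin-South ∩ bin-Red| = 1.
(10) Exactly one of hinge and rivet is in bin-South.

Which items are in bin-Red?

From (1): urn ∈ bin-Red.
From (6): gasket ∉ bin-Red.
(5) (exactly one): tile ∉ bin-Red.
(7): urn ∈ bin-South.
Suppose hinge ∉ bin-Red: no assignment then satisfies all the clues, so hinge ∈ bin-Red.

bin-Red = {hinge, urn}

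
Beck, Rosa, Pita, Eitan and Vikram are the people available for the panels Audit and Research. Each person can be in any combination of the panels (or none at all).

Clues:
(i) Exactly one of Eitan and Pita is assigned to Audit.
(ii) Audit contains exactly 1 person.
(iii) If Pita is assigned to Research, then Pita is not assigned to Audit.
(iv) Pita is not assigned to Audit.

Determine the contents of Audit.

Audit = {Eitan}

From (iv): Pita ∉ Audit.
(i) (exactly one): Eitan ∈ Audit.
(ii): Audit already has 1, so the rest are out.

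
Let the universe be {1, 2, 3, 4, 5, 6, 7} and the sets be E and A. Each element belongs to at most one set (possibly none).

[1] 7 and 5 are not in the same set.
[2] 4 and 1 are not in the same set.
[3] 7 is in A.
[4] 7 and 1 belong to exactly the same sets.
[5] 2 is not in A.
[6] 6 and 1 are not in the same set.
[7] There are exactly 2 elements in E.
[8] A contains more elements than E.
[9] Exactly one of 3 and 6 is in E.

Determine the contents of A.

From (3): 7 ∈ A.
From (5): 2 ∉ A.
(1): 5 ∉ A.
(4): 1 matches 7: 1 ∉ E.
(4): 1 matches 7: 1 ∈ A.
(6): 6 ∉ A.
(2): 4 ∉ A.
Suppose 3 ∉ A: no assignment then satisfies all the clues, so 3 ∈ A.

A = {1, 3, 7}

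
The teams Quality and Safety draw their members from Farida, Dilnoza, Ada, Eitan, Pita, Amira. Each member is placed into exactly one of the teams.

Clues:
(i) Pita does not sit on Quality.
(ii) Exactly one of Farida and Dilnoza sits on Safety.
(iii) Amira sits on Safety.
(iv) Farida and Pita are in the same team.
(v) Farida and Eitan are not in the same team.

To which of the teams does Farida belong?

Farida: Safety

From (i): Pita ∉ Quality.
From (iii): Amira ∈ Safety.
(iv): Farida matches Pita: Farida ∉ Quality.
Only one team left: Farida ∈ Safety.
Only one team left: Pita ∈ Safety.
(ii) (exactly one): Dilnoza ∉ Safety.
(v): Eitan ∉ Safety.
Only one team left: Dilnoza ∈ Quality.
Only one team left: Eitan ∈ Quality.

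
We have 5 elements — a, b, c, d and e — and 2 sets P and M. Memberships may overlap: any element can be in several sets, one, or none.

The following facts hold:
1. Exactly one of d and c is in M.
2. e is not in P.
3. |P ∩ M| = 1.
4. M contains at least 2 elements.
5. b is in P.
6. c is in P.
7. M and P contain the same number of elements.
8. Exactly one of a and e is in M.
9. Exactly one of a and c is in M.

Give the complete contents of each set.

P = {b, c}; M = {c, e}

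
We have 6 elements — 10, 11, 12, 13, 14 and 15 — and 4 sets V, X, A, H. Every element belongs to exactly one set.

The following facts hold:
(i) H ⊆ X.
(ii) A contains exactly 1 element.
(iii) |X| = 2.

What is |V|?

3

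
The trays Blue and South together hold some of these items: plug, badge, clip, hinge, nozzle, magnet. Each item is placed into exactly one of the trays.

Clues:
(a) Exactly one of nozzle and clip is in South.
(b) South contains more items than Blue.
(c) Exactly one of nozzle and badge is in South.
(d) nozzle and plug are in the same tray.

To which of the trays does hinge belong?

hinge: South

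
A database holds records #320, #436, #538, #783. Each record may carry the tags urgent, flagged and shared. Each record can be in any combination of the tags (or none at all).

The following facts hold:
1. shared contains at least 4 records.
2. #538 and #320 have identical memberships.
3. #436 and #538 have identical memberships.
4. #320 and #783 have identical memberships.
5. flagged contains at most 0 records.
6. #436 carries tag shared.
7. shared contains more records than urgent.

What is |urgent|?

From (6): #436 ∈ shared.
(1): only 4 candidates remain for shared, so all are in.
(5): flagged already has 0, so the rest are out.
Suppose #320 ∈ urgent: no assignment then satisfies all the clues, so #320 ∉ urgent.

0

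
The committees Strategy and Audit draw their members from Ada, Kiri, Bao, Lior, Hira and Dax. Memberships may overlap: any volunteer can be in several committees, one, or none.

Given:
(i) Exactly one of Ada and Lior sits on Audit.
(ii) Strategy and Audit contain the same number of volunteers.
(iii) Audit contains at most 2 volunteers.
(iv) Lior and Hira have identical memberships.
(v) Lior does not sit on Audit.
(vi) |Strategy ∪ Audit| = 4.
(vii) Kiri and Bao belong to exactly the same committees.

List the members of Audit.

Audit = {Ada, Dax}

From (v): Lior ∉ Audit.
(i) (exactly one): Ada ∈ Audit.
(iv): Hira matches Lior: Hira ∉ Audit.
Suppose Kiri ∈ Audit: no assignment then satisfies all the clues, so Kiri ∉ Audit.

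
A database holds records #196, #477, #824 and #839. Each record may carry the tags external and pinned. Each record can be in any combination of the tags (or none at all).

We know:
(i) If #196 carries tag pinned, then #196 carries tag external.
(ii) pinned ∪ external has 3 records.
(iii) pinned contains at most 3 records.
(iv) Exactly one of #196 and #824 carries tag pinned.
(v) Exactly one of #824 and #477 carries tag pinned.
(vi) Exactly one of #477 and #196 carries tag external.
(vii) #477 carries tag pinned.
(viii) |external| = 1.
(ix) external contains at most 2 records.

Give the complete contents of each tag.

external = {#196}; pinned = {#196, #477, #839}

From (vii): #477 ∈ pinned.
(v) (exactly one): #824 ∉ pinned.
(iv) (exactly one): #196 ∈ pinned.
(i): #196 ∈ external.
(vi) (exactly one): #477 ∉ external.
(viii): external already has 1, so the rest are out.
Suppose #839 ∉ pinned: no assignment then satisfies all the clues, so #839 ∈ pinned.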